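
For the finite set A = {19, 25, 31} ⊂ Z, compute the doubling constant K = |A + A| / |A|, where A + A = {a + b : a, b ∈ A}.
K = |A + A| / |A| = 5/3

Enumerate A + A = {a + b : a, b ∈ A}. With |A| = 3, there are |A|^2 = 9 ordered sum pairs; collecting distinct values, A + A = {38, 44, 50, 56, 62}, so |A + A| = 5. Thus K = 5/3. Here |A + A| = 2|A| − 1 = 5, the minimum possible — so K = 5/3 is minimal, which holds iff A is an arithmetic progression.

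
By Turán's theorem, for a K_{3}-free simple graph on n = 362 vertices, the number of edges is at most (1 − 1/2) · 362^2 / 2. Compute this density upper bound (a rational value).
Turán density bound = (1/2) · 362^2/2 = 32761

Turán's theorem: ex(n, K_{r+1}) is achieved by the complete r-partite Turán graph T(n, r) with parts as balanced as possible, and is at most (1 − 1/r) · n^2/2. For r = 2, n = 362: the density bound is (1/2) · 131044/2 = 32761. Since 2 ∣ 362, the Turán graph T(362, 2) has parts of equal size 181, and its edge count e(T(362, 2)) = 32761 attains the density bound exactly.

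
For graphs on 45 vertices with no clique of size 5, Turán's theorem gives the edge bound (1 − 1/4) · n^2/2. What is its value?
Turán density bound = (3/4) · 45^2/2 = 6075/8 ≈ 759.375

Turán's theorem: ex(n, K_{r+1}) is achieved by the complete r-partite Turán graph T(n, r) with parts as balanced as possible, and is at most (1 − 1/r) · n^2/2. For r = 4, n = 45: the density bound is (3/4) · 2025/2 = 6075/8 ≈ 759.375. The integer-valued extremum is e(T(45, 4)) = 759, which is strictly less than the density bound 6075/8 since 4 ∤ 45 (the parts of T(45, 4) cannot all be equal).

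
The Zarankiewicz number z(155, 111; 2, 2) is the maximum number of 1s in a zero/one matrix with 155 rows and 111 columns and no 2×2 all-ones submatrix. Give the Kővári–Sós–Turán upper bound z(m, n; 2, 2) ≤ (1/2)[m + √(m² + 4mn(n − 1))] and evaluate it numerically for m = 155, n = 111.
z(155, 111; 2, 2) ≤ (1/2)[155 + √(155² + 4·155·111·110)] = (1/2)[155 + √7594225] = 1455.3811

Kővári–Sós–Turán: let r_1, ..., r_155 be the row sums and z = Σ r_i the total number of 1s. Each pair of columns can share at most one row with both entries 1 (else a 2×2 all-ones block appears), so Σ_i C(r_i, 2) ≤ C(111, 2) = 6105. By convexity Σ_i C(r_i, 2) ≥ 155·C(z/155, 2) = z(z − 155)/(2·155), giving z² − 155z − 155·111·110 ≤ 0 and hence z ≤ (1/2)[155 + √(24025 + 4·1892550)] = (1/2)[155 + √7594225] ≈ (1/2)(155 + 2755.7621) = 1455.3811.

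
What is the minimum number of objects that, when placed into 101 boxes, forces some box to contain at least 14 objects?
n = (14 − 1)·101 + 1 = 1314

By the generalised pigeonhole principle, to guarantee some box contains ≥ r objects we need more than (r − 1) · k objects total. Threshold: n = (r − 1) · k + 1. With r = 14 and k = 101: n = 13 · 101 + 1 = 1313 + 1 = 1314. For n = 1313 = 13 · 101, we can put exactly 13 objects in every box, avoiding 14 in any single one — so 1314 is tight.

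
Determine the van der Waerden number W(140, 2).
W(140, 2) = 140 + 1 = 141

A 2-term AP is any pair of integers, so a monochromatic 2-AP exists iff some colour is used at least twice. With 140 colours, the colouring i ↦ i on {1, ..., 140} uses each colour once, avoiding any monochromatic pair, so W(140, 2) > 140. For {1, ..., 141}, pigeonhole forces two integers of the same colour, which form a monochromatic 2-AP. Hence W(140, 2) = 141.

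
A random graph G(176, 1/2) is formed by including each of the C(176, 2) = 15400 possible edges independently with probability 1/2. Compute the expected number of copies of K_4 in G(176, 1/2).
E[# K_4] = C(176, 4) · (1/2)^C(4, 2) = 38630900 / 2^6 = 9657725/16 = 603607.8125

For each 4-subset S of vertices (there are C(176, 4) = 38630900 such S), let X_S = 1 if S induces a K_4 (all C(4, 2) = 6 edges present). Then P(X_S = 1) = (1/2)^6 = 1/64. By linearity of expectation, E[# K_4] = C(176, 4) · (1/2)^6 = 38630900 / 64 = 9657725/16 = 603607.8125.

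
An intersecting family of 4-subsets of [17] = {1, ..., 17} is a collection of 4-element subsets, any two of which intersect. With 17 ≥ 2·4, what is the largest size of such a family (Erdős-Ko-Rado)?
max |F| = C(16, 3) = 560

Erdős-Ko-Rado (1961): when n ≥ 2k, max |F| = C(n−1, k−1). The bound is attained by the star {A : i ∈ A} for any fixed i ∈ [n]. Here C(17−1, 4−1) = C(16, 3) = 560.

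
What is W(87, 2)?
W(87, 2) = 87 + 1 = 88

A 2-term AP is any pair of integers, so a monochromatic 2-AP exists iff some colour is used at least twice. With 87 colours, the colouring i ↦ i on {1, ..., 87} uses each colour once, avoiding any monochromatic pair, so W(87, 2) > 87. For {1, ..., 88}, pigeonhole forces two integers of the same colour, which form a monochromatic 2-AP. Hence W(87, 2) = 88.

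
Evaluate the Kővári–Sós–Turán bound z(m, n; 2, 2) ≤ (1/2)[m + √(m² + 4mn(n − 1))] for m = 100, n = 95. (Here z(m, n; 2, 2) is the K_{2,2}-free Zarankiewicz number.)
z(100, 95; 2, 2) ≤ (1/2)[100 + √(100² + 4·100·95·94)] = (1/2)[100 + √3582000] = 996.3086

Kővári–Sós–Turán: let r_1, ..., r_100 be the row sums and z = Σ r_i the total number of 1s. Each pair of columns can share at most one row with both entries 1 (else a 2×2 all-ones block appears), so Σ_i C(r_i, 2) ≤ C(95, 2) = 4465. By convexity Σ_i C(r_i, 2) ≥ 100·C(z/100, 2) = z(z − 100)/(2·100), giving z² − 100z − 100·95·94 ≤ 0 and hence z ≤ (1/2)[100 + √(10000 + 4·893000)] = (1/2)[100 + √3582000] ≈ (1/2)(100 + 1892.6172) = 996.3086.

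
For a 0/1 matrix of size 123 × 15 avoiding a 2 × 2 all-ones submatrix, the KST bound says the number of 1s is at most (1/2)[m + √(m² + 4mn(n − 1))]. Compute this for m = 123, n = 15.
z(123, 15; 2, 2) ≤ (1/2)[123 + √(123² + 4·123·15·14)] = (1/2)[123 + √118449] = 233.5821

Kővári–Sós–Turán: let r_1, ..., r_123 be the row sums and z = Σ r_i the total number of 1s. Each pair of columns can share at most one row with both entries 1 (else a 2×2 all-ones block appears), so Σ_i C(r_i, 2) ≤ C(15, 2) = 105. By convexity Σ_i C(r_i, 2) ≥ 123·C(z/123, 2) = z(z − 123)/(2·123), giving z² − 123z − 123·15·14 ≤ 0 and hence z ≤ (1/2)[123 + √(15129 + 4·25830)] = (1/2)[123 + √118449] ≈ (1/2)(123 + 344.1642) = 233.5821.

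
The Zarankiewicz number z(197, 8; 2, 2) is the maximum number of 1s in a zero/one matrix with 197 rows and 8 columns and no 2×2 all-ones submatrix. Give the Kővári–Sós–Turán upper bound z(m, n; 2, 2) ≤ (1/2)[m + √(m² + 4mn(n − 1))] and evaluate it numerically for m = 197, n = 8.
z(197, 8; 2, 2) ≤ (1/2)[197 + √(197² + 4·197·8·7)] = (1/2)[197 + √82937] = 242.4939

Kővári–Sós–Turán: let r_1, ..., r_197 be the row sums and z = Σ r_i the total number of 1s. Each pair of columns can share at most one row with both entries 1 (else a 2×2 all-ones block appears), so Σ_i C(r_i, 2) ≤ C(8, 2) = 28. By convexity Σ_i C(r_i, 2) ≥ 197·C(z/197, 2) = z(z − 197)/(2·197), giving z² − 197z − 197·8·7 ≤ 0 and hence z ≤ (1/2)[197 + √(38809 + 4·11032)] = (1/2)[197 + √82937] ≈ (1/2)(197 + 287.9878) = 242.4939.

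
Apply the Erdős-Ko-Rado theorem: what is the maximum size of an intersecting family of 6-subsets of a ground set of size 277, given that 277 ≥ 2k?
max |F| = C(276, 5) = 12868936080

Erdős-Ko-Rado (1961): when n ≥ 2k, max |F| = C(n−1, k−1). The bound is attained by the star {A : i ∈ A} for any fixed i ∈ [n]. Here C(277−1, 6−1) = C(276, 5) = 12868936080.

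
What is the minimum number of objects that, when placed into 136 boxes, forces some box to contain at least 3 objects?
n = (3 − 1)·136 + 1 = 273

By the generalised pigeonhole principle, to guarantee some box contains ≥ r objects we need more than (r − 1) · k objects total. Threshold: n = (r − 1) · k + 1. With r = 3 and k = 136: n = 2 · 136 + 1 = 272 + 1 = 273. For n = 272 = 2 · 136, we can put exactly 2 objects in every box, avoiding 3 in any single one — so 273 is tight.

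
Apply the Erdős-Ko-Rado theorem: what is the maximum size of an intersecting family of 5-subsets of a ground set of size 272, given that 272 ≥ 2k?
max |F| = C(271, 4) = 219790485

The Erdős-Ko-Rado theorem states: for n ≥ 2k, an intersecting family of k-subsets of an n-element set has size at most C(n − 1, k − 1), with equality for 'star' families {A ⊆ [n] : |A| = k, i ∈ A} (fix an element i). For n = 272, k = 5: C(271, 4) = 219790485.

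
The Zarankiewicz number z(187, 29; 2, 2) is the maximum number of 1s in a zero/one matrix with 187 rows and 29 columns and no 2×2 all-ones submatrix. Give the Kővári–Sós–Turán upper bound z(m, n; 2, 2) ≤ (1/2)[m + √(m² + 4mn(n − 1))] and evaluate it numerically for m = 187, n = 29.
z(187, 29; 2, 2) ≤ (1/2)[187 + √(187² + 4·187·29·28)] = (1/2)[187 + √642345] = 494.2321

Kővári–Sós–Turán: let r_1, ..., r_187 be the row sums and z = Σ r_i the total number of 1s. Each pair of columns can share at most one row with both entries 1 (else a 2×2 all-ones block appears), so Σ_i C(r_i, 2) ≤ C(29, 2) = 406. By convexity Σ_i C(r_i, 2) ≥ 187·C(z/187, 2) = z(z − 187)/(2·187), giving z² − 187z − 187·29·28 ≤ 0 and hence z ≤ (1/2)[187 + √(34969 + 4·151844)] = (1/2)[187 + √642345] ≈ (1/2)(187 + 801.4643) = 494.2321.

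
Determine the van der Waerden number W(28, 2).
W(28, 2) = 28 + 1 = 29

A 2-term AP is any pair of integers, so a monochromatic 2-AP exists iff some colour is used at least twice. With 28 colours, the colouring i ↦ i on {1, ..., 28} uses each colour once, avoiding any monochromatic pair, so W(28, 2) > 28. For {1, ..., 29}, pigeonhole forces two integers of the same colour, which form a monochromatic 2-AP. Hence W(28, 2) = 29.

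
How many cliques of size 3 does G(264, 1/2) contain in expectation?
E[# K_3] = C(264, 3) · (1/2)^C(3, 2) = 3031864 / 2^3 = 378983

For each 3-subset S of vertices (there are C(264, 3) = 3031864 such S), let X_S = 1 if S induces a K_3 (all C(3, 2) = 3 edges present). Then P(X_S = 1) = (1/2)^3 = 1/8. By linearity of expectation, E[# K_3] = C(264, 3) · (1/2)^3 = 3031864 / 8 = 378983.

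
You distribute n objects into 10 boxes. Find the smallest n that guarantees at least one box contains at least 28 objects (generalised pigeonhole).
n = (28 − 1)·10 + 1 = 271

By the generalised pigeonhole principle, to guarantee some box contains ≥ r objects we need more than (r − 1) · k objects total. Threshold: n = (r − 1) · k + 1. With r = 28 and k = 10: n = 27 · 10 + 1 = 270 + 1 = 271. For n = 270 = 27 · 10, we can put exactly 27 objects in every box, avoiding 28 in any single one — so 271 is tight.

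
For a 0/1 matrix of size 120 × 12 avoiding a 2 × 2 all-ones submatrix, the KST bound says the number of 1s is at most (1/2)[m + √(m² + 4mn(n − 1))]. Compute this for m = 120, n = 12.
z(120, 12; 2, 2) ≤ (1/2)[120 + √(120² + 4·120·12·11)] = (1/2)[120 + √77760] = 199.4274

Kővári–Sós–Turán: let r_1, ..., r_120 be the row sums and z = Σ r_i the total number of 1s. Each pair of columns can share at most one row with both entries 1 (else a 2×2 all-ones block appears), so Σ_i C(r_i, 2) ≤ C(12, 2) = 66. By convexity Σ_i C(r_i, 2) ≥ 120·C(z/120, 2) = z(z − 120)/(2·120), giving z² − 120z − 120·12·11 ≤ 0 and hence z ≤ (1/2)[120 + √(14400 + 4·15840)] = (1/2)[120 + √77760] ≈ (1/2)(120 + 278.8548) = 199.4274.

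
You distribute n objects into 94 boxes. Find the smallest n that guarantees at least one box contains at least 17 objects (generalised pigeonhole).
n = (17 − 1)·94 + 1 = 1505

By the generalised pigeonhole principle, to guarantee some box contains ≥ r objects we need more than (r − 1) · k objects total. Threshold: n = (r − 1) · k + 1. With r = 17 and k = 94: n = 16 · 94 + 1 = 1504 + 1 = 1505. For n = 1504 = 16 · 94, we can put exactly 16 objects in every box, avoiding 17 in any single one — so 1505 is tight.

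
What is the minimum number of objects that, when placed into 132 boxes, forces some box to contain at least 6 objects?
n = (6 − 1)·132 + 1 = 661

By the generalised pigeonhole principle, to guarantee some box contains ≥ r objects we need more than (r − 1) · k objects total. Threshold: n = (r − 1) · k + 1. With r = 6 and k = 132: n = 5 · 132 + 1 = 660 + 1 = 661. For n = 660 = 5 · 132, we can put exactly 5 objects in every box, avoiding 6 in any single one — so 661 is tight.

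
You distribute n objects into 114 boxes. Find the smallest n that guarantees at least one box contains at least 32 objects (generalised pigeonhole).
n = (32 − 1)·114 + 1 = 3535

By the generalised pigeonhole principle, to guarantee some box contains ≥ r objects we need more than (r − 1) · k objects total. Threshold: n = (r − 1) · k + 1. With r = 32 and k = 114: n = 31 · 114 + 1 = 3534 + 1 = 3535. For n = 3534 = 31 · 114, we can put exactly 31 objects in every box, avoiding 32 in any single one — so 3535 is tight.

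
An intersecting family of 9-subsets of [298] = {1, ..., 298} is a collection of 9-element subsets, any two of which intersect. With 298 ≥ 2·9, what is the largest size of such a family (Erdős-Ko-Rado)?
max |F| = C(297, 8) = 1365332543512245

Erdős-Ko-Rado (1961): when n ≥ 2k, max |F| = C(n−1, k−1). The bound is attained by the star {A : i ∈ A} for any fixed i ∈ [n]. Here C(298−1, 9−1) = C(297, 8) = 1365332543512245.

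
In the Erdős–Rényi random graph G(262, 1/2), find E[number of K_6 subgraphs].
E[# K_6] = C(262, 6) · (1/2)^C(6, 2) = 424067747649 / 2^15 ≈ 12941520.619171

For each 6-subset S of vertices (there are C(262, 6) = 424067747649 such S), let X_S = 1 if S induces a K_6 (all C(6, 2) = 15 edges present). Then P(X_S = 1) = (1/2)^15 = 1/32768. By linearity of expectation, E[# K_6] = C(262, 6) · (1/2)^15 = 424067747649 / 32768 ≈ 12941520.619171.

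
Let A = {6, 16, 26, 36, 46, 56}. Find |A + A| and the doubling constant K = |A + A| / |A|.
K = |A + A| / |A| = 11/6

Enumerate A + A = {a + b : a, b ∈ A}. With |A| = 6, there are |A|^2 = 36 ordered sum pairs; collecting distinct values, A + A = {12, 22, 32, 42, 52, 62, 72, 82, 92, 102, 112}, so |A + A| = 11. Thus K = 11/6. Here |A + A| = 2|A| − 1 = 11, the minimum possible — so K = 11/6 is minimal, which holds iff A is an arithmetic progression.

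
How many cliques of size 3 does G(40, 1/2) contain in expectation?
E[# K_3] = C(40, 3) · (1/2)^C(3, 2) = 9880 / 2^3 = 1235

For each 3-subset S of vertices (there are C(40, 3) = 9880 such S), let X_S = 1 if S induces a K_3 (all C(3, 2) = 3 edges present). Then P(X_S = 1) = (1/2)^3 = 1/8. By linearity of expectation, E[# K_3] = C(40, 3) · (1/2)^3 = 9880 / 8 = 1235.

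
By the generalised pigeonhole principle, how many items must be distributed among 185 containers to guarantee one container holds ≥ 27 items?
n = (27 − 1)·185 + 1 = 4811

By the generalised pigeonhole principle, to guarantee some box contains ≥ r objects we need more than (r − 1) · k objects total. Threshold: n = (r − 1) · k + 1. With r = 27 and k = 185: n = 26 · 185 + 1 = 4810 + 1 = 4811. For n = 4810 = 26 · 185, we can put exactly 26 objects in every box, avoiding 27 in any single one — so 4811 is tight.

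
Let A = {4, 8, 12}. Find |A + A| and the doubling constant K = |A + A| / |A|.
K = |A + A| / |A| = 5/3

Enumerate A + A = {a + b : a, b ∈ A}. With |A| = 3, there are |A|^2 = 9 ordered sum pairs; collecting distinct values, A + A = {8, 12, 16, 20, 24}, so |A + A| = 5. Thus K = 5/3. Here |A + A| = 2|A| − 1 = 5, the minimum possible — so K = 5/3 is minimal, which holds iff A is an arithmetic progression.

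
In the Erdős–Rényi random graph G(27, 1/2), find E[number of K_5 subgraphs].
E[# K_5] = C(27, 5) · (1/2)^C(5, 2) = 80730 / 2^10 = 40365/512 ≈ 78.837891

For each 5-subset S of vertices (there are C(27, 5) = 80730 such S), let X_S = 1 if S induces a K_5 (all C(5, 2) = 10 edges present). Then P(X_S = 1) = (1/2)^10 = 1/1024. By linearity of expectation, E[# K_5] = C(27, 5) · (1/2)^10 = 80730 / 1024 = 40365/512 ≈ 78.837891.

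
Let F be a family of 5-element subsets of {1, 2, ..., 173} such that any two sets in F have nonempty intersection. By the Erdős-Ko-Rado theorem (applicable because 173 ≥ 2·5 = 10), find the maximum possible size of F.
max |F| = C(172, 4) = 35208615

The Erdős-Ko-Rado theorem states: for n ≥ 2k, an intersecting family of k-subsets of an n-element set has size at most C(n − 1, k − 1), with equality for 'star' families {A ⊆ [n] : |A| = k, i ∈ A} (fix an element i). For n = 173, k = 5: C(172, 4) = 35208615.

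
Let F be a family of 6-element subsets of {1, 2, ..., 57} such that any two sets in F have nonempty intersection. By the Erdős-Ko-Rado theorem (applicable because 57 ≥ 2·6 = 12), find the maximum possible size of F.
max |F| = C(56, 5) = 3819816

Erdős-Ko-Rado (1961): when n ≥ 2k, max |F| = C(n−1, k−1). The bound is attained by the star {A : i ∈ A} for any fixed i ∈ [n]. Here C(57−1, 6−1) = C(56, 5) = 3819816.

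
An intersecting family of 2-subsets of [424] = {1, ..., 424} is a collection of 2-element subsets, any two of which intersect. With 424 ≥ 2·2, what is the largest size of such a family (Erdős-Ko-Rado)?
max |F| = C(423, 1) = 423

Erdős-Ko-Rado (1961): when n ≥ 2k, max |F| = C(n−1, k−1). The bound is attained by the star {A : i ∈ A} for any fixed i ∈ [n]. Here C(424−1, 2−1) = C(423, 1) = 423.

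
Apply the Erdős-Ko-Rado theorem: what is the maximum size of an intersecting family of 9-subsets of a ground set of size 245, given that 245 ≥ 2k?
max |F| = C(244, 8) = 277486865264862

Erdős-Ko-Rado (1961): when n ≥ 2k, max |F| = C(n−1, k−1). The bound is attained by the star {A : i ∈ A} for any fixed i ∈ [n]. Here C(245−1, 9−1) = C(244, 8) = 277486865264862.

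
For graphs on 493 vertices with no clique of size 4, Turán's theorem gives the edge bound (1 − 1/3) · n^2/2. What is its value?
Turán density bound = (2/3) · 493^2/2 = 243049/3 ≈ 81016.3333

Turán's theorem: ex(n, K_{r+1}) is achieved by the complete r-partite Turán graph T(n, r) with parts as balanced as possible, and is at most (1 − 1/r) · n^2/2. For r = 3, n = 493: the density bound is (2/3) · 243049/2 = 243049/3 ≈ 81016.3333. The integer-valued extremum is e(T(493, 3)) = 81016, which is strictly less than the density bound 243049/3 since 3 ∤ 493 (the parts of T(493, 3) cannot all be equal).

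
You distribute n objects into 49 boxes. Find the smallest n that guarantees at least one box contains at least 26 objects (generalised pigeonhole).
n = (26 − 1)·49 + 1 = 1226

By the generalised pigeonhole principle, to guarantee some box contains ≥ r objects we need more than (r − 1) · k objects total. Threshold: n = (r − 1) · k + 1. With r = 26 and k = 49: n = 25 · 49 + 1 = 1225 + 1 = 1226. For n = 1225 = 25 · 49, we can put exactly 25 objects in every box, avoiding 26 in any single one — so 1226 is tight.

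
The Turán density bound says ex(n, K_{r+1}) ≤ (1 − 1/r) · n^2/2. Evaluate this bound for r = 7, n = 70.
Turán density bound = (6/7) · 70^2/2 = 2100

Turán's theorem: ex(n, K_{r+1}) is achieved by the complete r-partite Turán graph T(n, r) with parts as balanced as possible, and is at most (1 − 1/r) · n^2/2. For r = 7, n = 70: the density bound is (6/7) · 4900/2 = 2100. Since 7 ∣ 70, the Turán graph T(70, 7) has parts of equal size 10, and its edge count e(T(70, 7)) = 2100 attains the density bound exactly.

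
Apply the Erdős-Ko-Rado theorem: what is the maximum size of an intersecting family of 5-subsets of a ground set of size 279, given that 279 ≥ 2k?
max |F| = C(278, 4) = 243531475

The Erdős-Ko-Rado theorem states: for n ≥ 2k, an intersecting family of k-subsets of an n-element set has size at most C(n − 1, k − 1), with equality for 'star' families {A ⊆ [n] : |A| = k, i ∈ A} (fix an element i). For n = 279, k = 5: C(278, 4) = 243531475.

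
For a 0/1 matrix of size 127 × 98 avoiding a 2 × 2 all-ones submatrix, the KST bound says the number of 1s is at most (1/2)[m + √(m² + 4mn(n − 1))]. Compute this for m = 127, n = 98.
z(127, 98; 2, 2) ≤ (1/2)[127 + √(127² + 4·127·98·97)] = (1/2)[127 + √4845177] = 1164.0881

Kővári–Sós–Turán: let r_1, ..., r_127 be the row sums and z = Σ r_i the total number of 1s. Each pair of columns can share at most one row with both entries 1 (else a 2×2 all-ones block appears), so Σ_i C(r_i, 2) ≤ C(98, 2) = 4753. By convexity Σ_i C(r_i, 2) ≥ 127·C(z/127, 2) = z(z − 127)/(2·127), giving z² − 127z − 127·98·97 ≤ 0 and hence z ≤ (1/2)[127 + √(16129 + 4·1207262)] = (1/2)[127 + √4845177] ≈ (1/2)(127 + 2201.1763) = 1164.0881.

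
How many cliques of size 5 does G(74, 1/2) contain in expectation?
E[# K_5] = C(74, 5) · (1/2)^C(5, 2) = 16108764 / 2^10 = 4027191/256 ≈ 15731.214844

For each 5-subset S of vertices (there are C(74, 5) = 16108764 such S), let X_S = 1 if S induces a K_5 (all C(5, 2) = 10 edges present). Then P(X_S = 1) = (1/2)^10 = 1/1024. By linearity of expectation, E[# K_5] = C(74, 5) · (1/2)^10 = 16108764 / 1024 = 4027191/256 ≈ 15731.214844.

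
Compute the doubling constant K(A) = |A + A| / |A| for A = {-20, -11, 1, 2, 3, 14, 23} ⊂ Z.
K = |A + A| / |A| = 25/7

Enumerate A + A = {a + b : a, b ∈ A}. With |A| = 7, there are |A|^2 = 49 ordered sum pairs; collecting distinct values, A + A = {-40, -31, -22, -19, -18, -17, -10, -9, -8, -6, 2, 3, 4, 5, 6, 12, 15, 16, 17, 24, 25, 26, 28, 37, 46}, so |A + A| = 25. Thus K = 25/7. For comparison, the minimum possible |A + A| over all 7-element sets is 2·7 − 1 = 13 (so min K = 13/7), attained only by arithmetic progressions.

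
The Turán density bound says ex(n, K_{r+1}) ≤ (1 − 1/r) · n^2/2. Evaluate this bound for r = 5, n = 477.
Turán density bound = (4/5) · 477^2/2 = 455058/5 ≈ 91011.6

Turán's theorem: ex(n, K_{r+1}) is achieved by the complete r-partite Turán graph T(n, r) with parts as balanced as possible, and is at most (1 − 1/r) · n^2/2. For r = 5, n = 477: the density bound is (4/5) · 227529/2 = 455058/5 ≈ 91011.6. The integer-valued extremum is e(T(477, 5)) = 91011, which is strictly less than the density bound 455058/5 since 5 ∤ 477 (the parts of T(477, 5) cannot all be equal).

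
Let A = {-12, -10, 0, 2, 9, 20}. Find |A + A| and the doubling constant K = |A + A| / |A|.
K = |A + A| / |A| = 20/6 = 10/3

Enumerate A + A = {a + b : a, b ∈ A}. With |A| = 6, there are |A|^2 = 36 ordered sum pairs; collecting distinct values, A + A = {-24, -22, -20, -12, -10, -8, -3, -1, 0, 2, 4, 8, 9, 10, 11, 18, 20, 22, 29, 40}, so |A + A| = 20. Thus K = 20/6 = 10/3. For comparison, the minimum possible |A + A| over all 6-element sets is 2·6 − 1 = 11 (so min K = 11/6), attained only by arithmetic progressions.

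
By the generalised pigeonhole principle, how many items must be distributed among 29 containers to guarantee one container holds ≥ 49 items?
n = (49 − 1)·29 + 1 = 1393

By the generalised pigeonhole principle, to guarantee some box contains ≥ r objects we need more than (r − 1) · k objects total. Threshold: n = (r − 1) · k + 1. With r = 49 and k = 29: n = 48 · 29 + 1 = 1392 + 1 = 1393. For n = 1392 = 48 · 29, we can put exactly 48 objects in every box, avoiding 49 in any single one — so 1393 is tight.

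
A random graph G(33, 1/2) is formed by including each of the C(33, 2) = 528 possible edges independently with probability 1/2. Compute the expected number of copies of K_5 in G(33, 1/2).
E[# K_5] = C(33, 5) · (1/2)^C(5, 2) = 237336 / 2^10 = 29667/128 = 231.7734375

For each 5-subset S of vertices (there are C(33, 5) = 237336 such S), let X_S = 1 if S induces a K_5 (all C(5, 2) = 10 edges present). Then P(X_S = 1) = (1/2)^10 = 1/1024. By linearity of expectation, E[# K_5] = C(33, 5) · (1/2)^10 = 237336 / 1024 = 29667/128 = 231.7734375.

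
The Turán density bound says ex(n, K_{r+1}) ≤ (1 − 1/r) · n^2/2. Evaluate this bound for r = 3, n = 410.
Turán density bound = (2/3) · 410^2/2 = 168100/3 ≈ 56033.3333

Turán's theorem: ex(n, K_{r+1}) is achieved by the complete r-partite Turán graph T(n, r) with parts as balanced as possible, and is at most (1 − 1/r) · n^2/2. For r = 3, n = 410: the density bound is (2/3) · 168100/2 = 168100/3 ≈ 56033.3333. The integer-valued extremum is e(T(410, 3)) = 56033, which is strictly less than the density bound 168100/3 since 3 ∤ 410 (the parts of T(410, 3) cannot all be equal).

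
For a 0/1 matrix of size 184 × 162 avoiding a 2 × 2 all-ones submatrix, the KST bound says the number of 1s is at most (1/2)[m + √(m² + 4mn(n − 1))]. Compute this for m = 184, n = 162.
z(184, 162; 2, 2) ≤ (1/2)[184 + √(184² + 4·184·162·161)] = (1/2)[184 + √19230208] = 2284.6131

Kővári–Sós–Turán: let r_1, ..., r_184 be the row sums and z = Σ r_i the total number of 1s. Each pair of columns can share at most one row with both entries 1 (else a 2×2 all-ones block appears), so Σ_i C(r_i, 2) ≤ C(162, 2) = 13041. By convexity Σ_i C(r_i, 2) ≥ 184·C(z/184, 2) = z(z − 184)/(2·184), giving z² − 184z − 184·162·161 ≤ 0 and hence z ≤ (1/2)[184 + √(33856 + 4·4799088)] = (1/2)[184 + √19230208] ≈ (1/2)(184 + 4385.2261) = 2284.6131.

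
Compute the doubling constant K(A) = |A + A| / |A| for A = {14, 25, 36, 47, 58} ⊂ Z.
K = |A + A| / |A| = 9/5

Enumerate A + A = {a + b : a, b ∈ A}. With |A| = 5, there are |A|^2 = 25 ordered sum pairs; collecting distinct values, A + A = {28, 39, 50, 61, 72, 83, 94, 105, 116}, so |A + A| = 9. Thus K = 9/5. Here |A + A| = 2|A| − 1 = 9, the minimum possible — so K = 9/5 is minimal, which holds iff A is an arithmetic progression.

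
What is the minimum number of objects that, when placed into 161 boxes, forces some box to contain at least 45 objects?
n = (45 − 1)·161 + 1 = 7085

By the generalised pigeonhole principle, to guarantee some box contains ≥ r objects we need more than (r − 1) · k objects total. Threshold: n = (r − 1) · k + 1. With r = 45 and k = 161: n = 44 · 161 + 1 = 7084 + 1 = 7085. For n = 7084 = 44 · 161, we can put exactly 44 objects in every box, avoiding 45 in any single one — so 7085 is tight.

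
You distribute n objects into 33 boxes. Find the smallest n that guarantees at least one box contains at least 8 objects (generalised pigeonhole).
n = (8 − 1)·33 + 1 = 232

By the generalised pigeonhole principle, to guarantee some box contains ≥ r objects we need more than (r − 1) · k objects total. Threshold: n = (r − 1) · k + 1. With r = 8 and k = 33: n = 7 · 33 + 1 = 231 + 1 = 232. For n = 231 = 7 · 33, we can put exactly 7 objects in every box, avoiding 8 in any single one — so 232 is tight.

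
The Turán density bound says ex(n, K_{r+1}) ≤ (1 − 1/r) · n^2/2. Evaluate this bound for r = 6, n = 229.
Turán density bound = (5/6) · 229^2/2 = 262205/12 ≈ 21850.4167

Turán's theorem: ex(n, K_{r+1}) is achieved by the complete r-partite Turán graph T(n, r) with parts as balanced as possible, and is at most (1 − 1/r) · n^2/2. For r = 6, n = 229: the density bound is (5/6) · 52441/2 = 262205/12 ≈ 21850.4167. The integer-valued extremum is e(T(229, 6)) = 21850, which is strictly less than the density bound 262205/12 since 6 ∤ 229 (the parts of T(229, 6) cannot all be equal).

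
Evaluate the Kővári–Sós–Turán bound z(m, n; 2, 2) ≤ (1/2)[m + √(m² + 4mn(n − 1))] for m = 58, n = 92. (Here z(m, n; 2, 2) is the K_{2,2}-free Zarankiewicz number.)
z(58, 92; 2, 2) ≤ (1/2)[58 + √(58² + 4·58·92·91)] = (1/2)[58 + √1945668] = 726.436

Kővári–Sós–Turán: let r_1, ..., r_58 be the row sums and z = Σ r_i the total number of 1s. Each pair of columns can share at most one row with both entries 1 (else a 2×2 all-ones block appears), so Σ_i C(r_i, 2) ≤ C(92, 2) = 4186. By convexity Σ_i C(r_i, 2) ≥ 58·C(z/58, 2) = z(z − 58)/(2·58), giving z² − 58z − 58·92·91 ≤ 0 and hence z ≤ (1/2)[58 + √(3364 + 4·485576)] = (1/2)[58 + √1945668] ≈ (1/2)(58 + 1394.872) = 726.436.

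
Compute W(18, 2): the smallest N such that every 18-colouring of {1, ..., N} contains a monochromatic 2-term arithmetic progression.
W(18, 2) = 18 + 1 = 19

A 2-term AP is any pair of integers, so a monochromatic 2-AP exists iff some colour is used at least twice. With 18 colours, the colouring i ↦ i on {1, ..., 18} uses each colour once, avoiding any monochromatic pair, so W(18, 2) > 18. For {1, ..., 19}, pigeonhole forces two integers of the same colour, which form a monochromatic 2-AP. Hence W(18, 2) = 19.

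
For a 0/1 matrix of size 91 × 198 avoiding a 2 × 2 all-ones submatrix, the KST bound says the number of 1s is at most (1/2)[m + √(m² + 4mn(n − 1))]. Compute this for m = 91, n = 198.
z(91, 198; 2, 2) ≤ (1/2)[91 + √(91² + 4·91·198·197)] = (1/2)[91 + √14206465] = 1930.0732

Kővári–Sós–Turán: let r_1, ..., r_91 be the row sums and z = Σ r_i the total number of 1s. Each pair of columns can share at most one row with both entries 1 (else a 2×2 all-ones block appears), so Σ_i C(r_i, 2) ≤ C(198, 2) = 19503. By convexity Σ_i C(r_i, 2) ≥ 91·C(z/91, 2) = z(z − 91)/(2·91), giving z² − 91z − 91·198·197 ≤ 0 and hence z ≤ (1/2)[91 + √(8281 + 4·3549546)] = (1/2)[91 + √14206465] ≈ (1/2)(91 + 3769.1465) = 1930.0732.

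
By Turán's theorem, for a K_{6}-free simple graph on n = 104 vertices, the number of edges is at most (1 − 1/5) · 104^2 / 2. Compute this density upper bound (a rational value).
Turán density bound = (4/5) · 104^2/2 = 21632/5 ≈ 4326.4

Turán's theorem: ex(n, K_{r+1}) is achieved by the complete r-partite Turán graph T(n, r) with parts as balanced as possible, and is at most (1 − 1/r) · n^2/2. For r = 5, n = 104: the density bound is (4/5) · 10816/2 = 21632/5 ≈ 4326.4. The integer-valued extremum is e(T(104, 5)) = 4326, which is strictly less than the density bound 21632/5 since 5 ∤ 104 (the parts of T(104, 5) cannot all be equal).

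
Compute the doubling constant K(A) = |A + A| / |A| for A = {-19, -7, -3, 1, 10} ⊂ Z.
K = |A + A| / |A| = 14/5

Enumerate A + A = {a + b : a, b ∈ A}. With |A| = 5, there are |A|^2 = 25 ordered sum pairs; collecting distinct values, A + A = {-38, -26, -22, -18, -14, -10, -9, -6, -2, 2, 3, 7, 11, 20}, so |A + A| = 14. Thus K = 14/5. For comparison, the minimum possible |A + A| over all 5-element sets is 2·5 − 1 = 9 (so min K = 9/5), attained only by arithmetic progressions.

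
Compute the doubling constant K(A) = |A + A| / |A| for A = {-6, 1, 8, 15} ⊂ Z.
K = |A + A| / |A| = 7/4

Enumerate A + A = {a + b : a, b ∈ A}. With |A| = 4, there are |A|^2 = 16 ordered sum pairs; collecting distinct values, A + A = {-12, -5, 2, 9, 16, 23, 30}, so |A + A| = 7. Thus K = 7/4. Here |A + A| = 2|A| − 1 = 7, the minimum possible — so K = 7/4 is minimal, which holds iff A is an arithmetic progression.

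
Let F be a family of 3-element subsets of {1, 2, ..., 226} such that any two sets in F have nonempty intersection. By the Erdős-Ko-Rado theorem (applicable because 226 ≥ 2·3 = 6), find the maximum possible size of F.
max |F| = C(225, 2) = 25200

Erdős-Ko-Rado (1961): when n ≥ 2k, max |F| = C(n−1, k−1). The bound is attained by the star {A : i ∈ A} for any fixed i ∈ [n]. Here C(226−1, 3−1) = C(225, 2) = 25200.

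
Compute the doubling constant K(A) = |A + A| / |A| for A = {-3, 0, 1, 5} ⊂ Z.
K = |A + A| / |A| = 9/4

Enumerate A + A = {a + b : a, b ∈ A}. With |A| = 4, there are |A|^2 = 16 ordered sum pairs; collecting distinct values, A + A = {-6, -3, -2, 0, 1, 2, 5, 6, 10}, so |A + A| = 9. Thus K = 9/4. For comparison, the minimum possible |A + A| over all 4-element sets is 2·4 − 1 = 7 (so min K = 7/4), attained only by arithmetic progressions.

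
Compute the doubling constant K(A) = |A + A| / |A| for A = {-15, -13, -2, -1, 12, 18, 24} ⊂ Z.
K = |A + A| / |A| = 25/7

Enumerate A + A = {a + b : a, b ∈ A}. With |A| = 7, there are |A|^2 = 49 ordered sum pairs; collecting distinct values, A + A = {-30, -28, -26, -17, -16, -15, -14, -4, -3, -2, -1, 3, 5, 9, 10, 11, 16, 17, 22, 23, 24, 30, 36, 42, 48}, so |A + A| = 25. Thus K = 25/7. For comparison, the minimum possible |A + A| over all 7-element sets is 2·7 − 1 = 13 (so min K = 13/7), attained only by arithmetic progressions.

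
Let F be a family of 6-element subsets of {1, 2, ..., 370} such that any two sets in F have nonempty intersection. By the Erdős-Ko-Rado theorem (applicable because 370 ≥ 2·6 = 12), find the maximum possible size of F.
max |F| = C(369, 5) = 55479552948

Erdős-Ko-Rado (1961): when n ≥ 2k, max |F| = C(n−1, k−1). The bound is attained by the star {A : i ∈ A} for any fixed i ∈ [n]. Here C(370−1, 6−1) = C(369, 5) = 55479552948.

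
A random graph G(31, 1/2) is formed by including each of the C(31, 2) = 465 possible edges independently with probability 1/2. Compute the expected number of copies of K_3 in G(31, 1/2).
E[# K_3] = C(31, 3) · (1/2)^C(3, 2) = 4495 / 2^3 = 561.875

For each 3-subset S of vertices (there are C(31, 3) = 4495 such S), let X_S = 1 if S induces a K_3 (all C(3, 2) = 3 edges present). Then P(X_S = 1) = (1/2)^3 = 1/8. By linearity of expectation, E[# K_3] = C(31, 3) · (1/2)^3 = 4495 / 8 = 561.875.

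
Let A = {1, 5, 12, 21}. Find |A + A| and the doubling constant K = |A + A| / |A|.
K = |A + A| / |A| = 10/4 = 5/2

Enumerate A + A = {a + b : a, b ∈ A}. With |A| = 4, there are |A|^2 = 16 ordered sum pairs; collecting distinct values, A + A = {2, 6, 10, 13, 17, 22, 24, 26, 33, 42}, so |A + A| = 10. Thus K = 10/4 = 5/2. For comparison, the minimum possible |A + A| over all 4-element sets is 2·4 − 1 = 7 (so min K = 7/4), attained only by arithmetic progressions.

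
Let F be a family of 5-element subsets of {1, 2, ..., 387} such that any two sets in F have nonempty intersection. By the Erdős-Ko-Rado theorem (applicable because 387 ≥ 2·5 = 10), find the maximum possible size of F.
max |F| = C(386, 4) = 910682080

Erdős-Ko-Rado (1961): when n ≥ 2k, max |F| = C(n−1, k−1). The bound is attained by the star {A : i ∈ A} for any fixed i ∈ [n]. Here C(387−1, 5−1) = C(386, 4) = 910682080.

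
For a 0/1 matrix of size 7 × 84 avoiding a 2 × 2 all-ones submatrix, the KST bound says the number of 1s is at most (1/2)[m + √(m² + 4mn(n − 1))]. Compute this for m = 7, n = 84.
z(7, 84; 2, 2) ≤ (1/2)[7 + √(7² + 4·7·84·83)] = (1/2)[7 + √195265] = 224.444

Kővári–Sós–Turán: let r_1, ..., r_7 be the row sums and z = Σ r_i the total number of 1s. Each pair of columns can share at most one row with both entries 1 (else a 2×2 all-ones block appears), so Σ_i C(r_i, 2) ≤ C(84, 2) = 3486. By convexity Σ_i C(r_i, 2) ≥ 7·C(z/7, 2) = z(z − 7)/(2·7), giving z² − 7z − 7·84·83 ≤ 0 and hence z ≤ (1/2)[7 + √(49 + 4·48804)] = (1/2)[7 + √195265] ≈ (1/2)(7 + 441.888) = 224.444.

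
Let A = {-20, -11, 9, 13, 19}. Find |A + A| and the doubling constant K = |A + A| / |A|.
K = |A + A| / |A| = 15/5 = 3

Enumerate A + A = {a + b : a, b ∈ A}. With |A| = 5, there are |A|^2 = 25 ordered sum pairs; collecting distinct values, A + A = {-40, -31, -22, -11, -7, -2, -1, 2, 8, 18, 22, 26, 28, 32, 38}, so |A + A| = 15. Thus K = 15/5 = 3. For comparison, the minimum possible |A + A| over all 5-element sets is 2·5 − 1 = 9 (so min K = 9/5), attained only by arithmetic progressions.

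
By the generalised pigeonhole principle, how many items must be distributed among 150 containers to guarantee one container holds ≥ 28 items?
n = (28 − 1)·150 + 1 = 4051

By the generalised pigeonhole principle, to guarantee some box contains ≥ r objects we need more than (r − 1) · k objects total. Threshold: n = (r − 1) · k + 1. With r = 28 and k = 150: n = 27 · 150 + 1 = 4050 + 1 = 4051. For n = 4050 = 27 · 150, we can put exactly 27 objects in every box, avoiding 28 in any single one — so 4051 is tight.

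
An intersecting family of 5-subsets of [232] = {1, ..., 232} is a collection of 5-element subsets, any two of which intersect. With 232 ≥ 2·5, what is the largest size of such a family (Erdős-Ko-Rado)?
max |F| = C(231, 4) = 115584315

Erdős-Ko-Rado (1961): when n ≥ 2k, max |F| = C(n−1, k−1). The bound is attained by the star {A : i ∈ A} for any fixed i ∈ [n]. Here C(232−1, 5−1) = C(231, 4) = 115584315.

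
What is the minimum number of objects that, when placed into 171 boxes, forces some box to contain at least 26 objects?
n = (26 − 1)·171 + 1 = 4276

By the generalised pigeonhole principle, to guarantee some box contains ≥ r objects we need more than (r − 1) · k objects total. Threshold: n = (r − 1) · k + 1. With r = 26 and k = 171: n = 25 · 171 + 1 = 4275 + 1 = 4276. For n = 4275 = 25 · 171, we can put exactly 25 objects in every box, avoiding 26 in any single one — so 4276 is tight.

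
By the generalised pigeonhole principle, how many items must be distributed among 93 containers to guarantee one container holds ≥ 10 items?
n = (10 − 1)·93 + 1 = 838

By the generalised pigeonhole principle, to guarantee some box contains ≥ r objects we need more than (r − 1) · k objects total. Threshold: n = (r − 1) · k + 1. With r = 10 and k = 93: n = 9 · 93 + 1 = 837 + 1 = 838. For n = 837 = 9 · 93, we can put exactly 9 objects in every box, avoiding 10 in any single one — so 838 is tight.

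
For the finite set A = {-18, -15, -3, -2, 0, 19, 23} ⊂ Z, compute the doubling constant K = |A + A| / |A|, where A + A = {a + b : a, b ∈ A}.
K = |A + A| / |A| = 27/7

Enumerate A + A = {a + b : a, b ∈ A}. With |A| = 7, there are |A|^2 = 49 ordered sum pairs; collecting distinct values, A + A = {-36, -33, -30, -21, -20, -18, -17, -15, -6, -5, -4, -3, -2, 0, 1, 4, 5, 8, 16, 17, 19, 20, 21, 23, 38, 42, 46}, so |A + A| = 27. Thus K = 27/7. For comparison, the minimum possible |A + A| over all 7-element sets is 2·7 − 1 = 13 (so min K = 13/7), attained only by arithmetic progressions.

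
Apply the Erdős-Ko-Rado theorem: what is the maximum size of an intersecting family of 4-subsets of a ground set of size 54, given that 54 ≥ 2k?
max |F| = C(53, 3) = 23426

The Erdős-Ko-Rado theorem states: for n ≥ 2k, an intersecting family of k-subsets of an n-element set has size at most C(n − 1, k − 1), with equality for 'star' families {A ⊆ [n] : |A| = k, i ∈ A} (fix an element i). For n = 54, k = 4: C(53, 3) = 23426.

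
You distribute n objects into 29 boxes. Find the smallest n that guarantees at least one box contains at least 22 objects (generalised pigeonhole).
n = (22 − 1)·29 + 1 = 610

By the generalised pigeonhole principle, to guarantee some box contains ≥ r objects we need more than (r − 1) · k objects total. Threshold: n = (r − 1) · k + 1. With r = 22 and k = 29: n = 21 · 29 + 1 = 609 + 1 = 610. For n = 609 = 21 · 29, we can put exactly 21 objects in every box, avoiding 22 in any single one — so 610 is tight.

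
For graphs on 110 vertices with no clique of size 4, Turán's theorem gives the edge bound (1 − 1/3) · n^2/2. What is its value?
Turán density bound = (2/3) · 110^2/2 = 12100/3 ≈ 4033.3333

Turán's theorem: ex(n, K_{r+1}) is achieved by the complete r-partite Turán graph T(n, r) with parts as balanced as possible, and is at most (1 − 1/r) · n^2/2. For r = 3, n = 110: the density bound is (2/3) · 12100/2 = 12100/3 ≈ 4033.3333. The integer-valued extremum is e(T(110, 3)) = 4033, which is strictly less than the density bound 12100/3 since 3 ∤ 110 (the parts of T(110, 3) cannot all be equal).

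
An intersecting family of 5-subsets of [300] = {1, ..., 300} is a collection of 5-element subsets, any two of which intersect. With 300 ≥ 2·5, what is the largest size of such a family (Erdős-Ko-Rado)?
max |F| = C(299, 4) = 326380626

The Erdős-Ko-Rado theorem states: for n ≥ 2k, an intersecting family of k-subsets of an n-element set has size at most C(n − 1, k − 1), with equality for 'star' families {A ⊆ [n] : |A| = k, i ∈ A} (fix an element i). For n = 300, k = 5: C(299, 4) = 326380626.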